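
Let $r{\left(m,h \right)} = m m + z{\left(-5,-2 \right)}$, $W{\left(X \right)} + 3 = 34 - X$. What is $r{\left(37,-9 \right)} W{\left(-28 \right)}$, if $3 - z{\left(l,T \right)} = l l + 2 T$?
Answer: $79709$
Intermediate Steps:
$z{\left(l,T \right)} = 3 - l^{2} - 2 T$ ($z{\left(l,T \right)} = 3 - \left(l l + 2 T\right) = 3 - \left(l^{2} + 2 T\right) = 3 - l^{2} - 2 T$)
$W{\left(X \right)} = 31 - X$ ($W{\left(X \right)} = -3 - \left(-34 + X\right) = 31 - X$)
$r{\left(m,h \right)} = -18 + m^{2}$ ($r{\left(m,h \right)} = m m - 18 = m^{2} + \left(3 - 25 + 4\right) = m^{2} - 18 = -18 + m^{2}$)
$r{\left(37,-9 \right)} W{\left(-28 \right)} = \left(-18 + 37^{2}\right) \left(31 - -28\right) = \left(-18 + 1369\right) \left(31 + 28\right) = 1351 \cdot 59 = 79709$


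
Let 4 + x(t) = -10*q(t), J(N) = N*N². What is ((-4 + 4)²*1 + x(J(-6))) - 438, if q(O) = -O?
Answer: -2602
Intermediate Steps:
J(N) = N³
x(t) = -4 + 10*t (x(t) = -4 - (-10)*t = -4 + 10*t)
((-4 + 4)²*1 + x(J(-6))) - 438 = ((-4 + 4)²*1 + (-4 + 10*(-6)³)) - 438 = (0²*1 + (-4 + 10*(-216))) - 438 = (0*1 + (-4 - 2160)) - 438 = (0 - 2164) - 438 = -2164 - 438 = -2602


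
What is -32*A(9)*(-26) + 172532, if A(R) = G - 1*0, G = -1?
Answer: 171700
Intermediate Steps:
A(R) = -1 (A(R) = -1 - 1*0 = -1 + 0 = -1)
-32*A(9)*(-26) + 172532 = -32*(-1)*(-26) + 172532 = 32*(-26) + 172532 = -832 + 172532 = 171700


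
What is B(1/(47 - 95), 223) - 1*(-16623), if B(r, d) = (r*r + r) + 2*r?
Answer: 38299249/2304 ≈ 16623.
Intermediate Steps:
B(r, d) = r² + 3*r (B(r, d) = (r² + r) + 2*r = (r + r²) + 2*r = r² + 3*r)
B(1/(47 - 95), 223) - 1*(-16623) = (3 + 1/(47 - 95))/(47 - 95) - 1*(-16623) = (3 + 1/(-48))/(-48) + 16623 = -(3 - 1/48)/48 + 16623 = -1/48*143/48 + 16623 = -143/2304 + 16623 = 38299249/2304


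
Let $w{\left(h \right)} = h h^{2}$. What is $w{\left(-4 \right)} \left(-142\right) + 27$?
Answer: $9115$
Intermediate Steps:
$w{\left(h \right)} = h^{3}$
$w{\left(-4 \right)} \left(-142\right) + 27 = \left(-4\right)^{3} \left(-142\right) + 27 = \left(-64\right) \left(-142\right) + 27 = 9088 + 27 = 9115$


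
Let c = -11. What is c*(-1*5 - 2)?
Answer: 77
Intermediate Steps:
c*(-1*5 - 2) = -11*(-1*5 - 2) = -11*(-5 - 2) = -11*(-7) = 77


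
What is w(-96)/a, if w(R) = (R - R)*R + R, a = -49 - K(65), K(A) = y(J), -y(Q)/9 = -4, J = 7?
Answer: 96/85 ≈ 1.1294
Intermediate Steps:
y(Q) = 36 (y(Q) = -9*(-4) = 36)
K(A) = 36
a = -85 (a = -49 - 1*36 = -49 - 36 = -85)
w(R) = R (w(R) = 0*R + R = 0 + R = R)
w(-96)/a = -96/(-85) = -96*(-1/85) = 96/85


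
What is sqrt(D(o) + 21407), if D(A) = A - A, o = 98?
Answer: sqrt(21407) ≈ 146.31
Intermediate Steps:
D(A) = 0
sqrt(D(o) + 21407) = sqrt(0 + 21407) = sqrt(21407)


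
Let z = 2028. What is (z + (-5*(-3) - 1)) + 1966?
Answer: 4008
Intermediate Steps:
(z + (-5*(-3) - 1)) + 1966 = (2028 + (-5*(-3) - 1)) + 1966 = (2028 + (15 - 1)) + 1966 = (2028 + 14) + 1966 = 2042 + 1966 = 4008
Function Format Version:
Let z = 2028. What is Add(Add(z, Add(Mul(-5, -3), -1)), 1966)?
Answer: 4008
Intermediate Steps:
Add(Add(z, Add(Mul(-5, -3), -1)), 1966) = Add(Add(2028, Add(Mul(-5, -3), -1)), 1966) = Add(Add(2028, Add(15, -1)), 1966) = Add(Add(2028, 14), 1966) = Add(2042, 1966) = 4008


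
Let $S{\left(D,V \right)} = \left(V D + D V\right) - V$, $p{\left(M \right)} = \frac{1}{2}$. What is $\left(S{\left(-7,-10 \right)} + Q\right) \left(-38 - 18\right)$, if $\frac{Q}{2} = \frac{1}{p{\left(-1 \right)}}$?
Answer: $-8624$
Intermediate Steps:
$p{\left(M \right)} = \frac{1}{2}$
$S{\left(D,V \right)} = - V + 2 D V$ ($S{\left(D,V \right)} = \left(D V + D V\right) - V = 2 D V - V = - V + 2 D V$)
$Q = 4$ ($Q = 2 \frac{1}{\frac{1}{2}} = 2 \cdot 2 = 4$)
$\left(S{\left(-7,-10 \right)} + Q\right) \left(-38 - 18\right) = \left(- 10 \left(-1 + 2 \left(-7\right)\right) + 4\right) \left(-38 - 18\right) = \left(- 10 \left(-1 - 14\right) + 4\right) \left(-38 - 18\right) = \left(\left(-10\right) \left(-15\right) + 4\right) \left(-56\right) = \left(150 + 4\right) \left(-56\right) = 154 \left(-56\right) = -8624$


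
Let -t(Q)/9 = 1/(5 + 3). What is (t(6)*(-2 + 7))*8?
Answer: -45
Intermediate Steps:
t(Q) = -9/8 (t(Q) = -9/(5 + 3) = -9/8)
(t(6)*(-2 + 7))*8 = -9*(-2 + 7)/8*8 = -9/8*5*8 = -45/8*8 = -45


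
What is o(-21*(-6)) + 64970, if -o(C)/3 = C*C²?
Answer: -5936158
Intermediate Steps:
o(C) = -3*C³ (o(C) = -3*C*C² = -3*C³)
o(-21*(-6)) + 64970 = -3*(-21*(-6))³ + 64970 = -3*126³ + 64970 = -3*2000376 + 64970 = -6001128 + 64970 = -5936158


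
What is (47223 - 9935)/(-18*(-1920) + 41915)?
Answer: 37288/76475 ≈ 0.48758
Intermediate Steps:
(47223 - 9935)/(-18*(-1920) + 41915) = 37288/(34560 + 41915) = 37288/76475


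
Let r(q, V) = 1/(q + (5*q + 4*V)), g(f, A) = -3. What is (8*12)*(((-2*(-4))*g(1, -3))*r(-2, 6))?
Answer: -192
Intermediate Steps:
r(q, V) = 1/(4*V + 6*q) (r(q, V) = 1/(q + (4*V + 5*q)) = 1/(4*V + 6*q))
(8*12)*(((-2*(-4))*g(1, -3))*r(-2, 6)) = (8*12)*((-2*(-4)*(-3))*(1/(2*(2*6 + 3*(-2))))) = 96*((8*(-3))*(1/(2*(12 - 6)))) = 96*(-12/6) = 96*(-24*1/12) = 96*(-2) = -192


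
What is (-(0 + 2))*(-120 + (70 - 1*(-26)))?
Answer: 48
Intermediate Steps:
(-(0 + 2))*(-120 + (70 - 1*(-26))) = (-1*2)*(-120 + (70 + 26)) = -2*(-120 + 96) = -2*(-24) = 48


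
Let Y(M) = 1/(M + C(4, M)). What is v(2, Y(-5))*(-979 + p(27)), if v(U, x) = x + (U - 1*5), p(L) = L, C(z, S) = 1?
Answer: 3094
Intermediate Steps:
Y(M) = 1/(1 + M) (Y(M) = 1/(M + 1) = 1/(1 + M))
v(U, x) = -5 + U + x (v(U, x) = x + (U - 5) = x + (-5 + U) = -5 + U + x)
v(2, Y(-5))*(-979 + p(27)) = (-5 + 2 + 1/(1 - 5))*(-979 + 27) = (-5 + 2 + 1/(-4))*(-952) = (-5 + 2 - 1/4)*(-952) = -13/4*(-952) = 3094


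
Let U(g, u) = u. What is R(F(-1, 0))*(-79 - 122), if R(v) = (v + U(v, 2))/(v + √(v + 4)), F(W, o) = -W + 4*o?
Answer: 603/4 - 603*√5/4 ≈ -186.34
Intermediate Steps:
R(v) = (2 + v)/(v + √(4 + v)) (R(v) = (v + 2)/(v + √(v + 4)) = (2 + v)/(v + √(4 + v)))
R(F(-1, 0))*(-79 - 122) = ((2 + (-1*(-1) + 4*0))/((-1*(-1) + 4*0) + √(4 + (-1*(-1) + 4*0))))*(-79 - 122) = ((2 + (1 + 0))/((1 + 0) + √(4 + (1 + 0))))*(-201) = ((2 + 1)/(1 + √(4 + 1)))*(-201) = (3/(1 + √5))*(-201) = -603/(1 + √5)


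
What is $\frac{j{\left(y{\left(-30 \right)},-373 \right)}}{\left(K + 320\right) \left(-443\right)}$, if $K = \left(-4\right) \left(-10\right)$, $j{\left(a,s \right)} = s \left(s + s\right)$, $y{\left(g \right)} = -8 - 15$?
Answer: $- \frac{139129}{79740} \approx -1.7448$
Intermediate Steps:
$y{\left(g \right)} = -23$
$j{\left(a,s \right)} = 2 s^{2}$ ($j{\left(a,s \right)} = s 2 s = 2 s^{2}$)
$K = 40$
$\frac{j{\left(y{\left(-30 \right)},-373 \right)}}{\left(K + 320\right) \left(-443\right)} = \frac{2 \left(-373\right)^{2}}{\left(40 + 320\right) \left(-443\right)} = \frac{2 \cdot 139129}{360 \left(-443\right)} = \frac{278258}{-159480} = 278258 \left(- \frac{1}{159480}\right) = - \frac{139129}{79740}$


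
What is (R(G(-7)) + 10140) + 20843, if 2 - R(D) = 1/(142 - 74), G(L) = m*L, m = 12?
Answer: 2106979/68 ≈ 30985.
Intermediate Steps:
G(L) = 12*L
R(D) = 135/68 (R(D) = 2 - 1/(142 - 74) = 2 - 1/68 = 135/68)
(R(G(-7)) + 10140) + 20843 = (135/68 + 10140) + 20843 = 689655/68 + 20843 = 2106979/68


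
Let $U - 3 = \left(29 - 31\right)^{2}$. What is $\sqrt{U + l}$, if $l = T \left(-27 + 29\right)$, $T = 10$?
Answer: $3 \sqrt{3} \approx 5.1962$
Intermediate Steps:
$U = 7$ ($U = 3 + \left(29 - 31\right)^{2} = 3 + \left(-2\right)^{2} = 3 + 4 = 7$)
$l = 20$ ($l = 10 \left(-27 + 29\right) = 10 \cdot 2 = 20$)
$\sqrt{U + l} = \sqrt{7 + 20} = \sqrt{27} = 3 \sqrt{3}$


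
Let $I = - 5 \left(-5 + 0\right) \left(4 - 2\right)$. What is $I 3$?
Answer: $150$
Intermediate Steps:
$I = 50$ ($I = \left(-5\right) \left(-5\right) 2 = 25 \cdot 2 = 50$)
$I 3 = 50 \cdot 3 = 150$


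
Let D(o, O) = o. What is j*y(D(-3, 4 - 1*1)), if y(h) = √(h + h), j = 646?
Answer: 646*I*√6 ≈ 1582.4*I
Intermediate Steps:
y(h) = √2*√h (y(h) = √(2*h) = √2*√h)
j*y(D(-3, 4 - 1*1)) = 646*(√2*√(-3)) = 646*(√2*(I*√3)) = 646*(I*√6) = 646*I*√6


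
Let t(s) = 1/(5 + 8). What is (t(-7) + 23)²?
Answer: 90000/169 ≈ 532.54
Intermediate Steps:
t(s) = 1/13
(t(-7) + 23)² = (1/13 + 23)² = (300/13)² = 90000/169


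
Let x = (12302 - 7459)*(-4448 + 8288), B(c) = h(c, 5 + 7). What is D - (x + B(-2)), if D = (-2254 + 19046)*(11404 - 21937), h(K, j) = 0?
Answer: -195467256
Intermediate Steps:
B(c) = 0
x = 18597120 (x = 4843*3840 = 18597120)
D = -176870136 (D = 16792*(-10533) = -176870136)
D - (x + B(-2)) = -176870136 - (18597120 + 0) = -176870136 - 1*18597120 = -176870136 - 18597120 = -195467256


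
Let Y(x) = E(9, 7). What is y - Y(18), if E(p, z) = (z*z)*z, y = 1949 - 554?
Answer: 1052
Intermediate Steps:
y = 1395
E(p, z) = z³ (E(p, z) = z²*z = z³)
Y(x) = 343 (Y(x) = 7³ = 343)
y - Y(18) = 1395 - 1*343 = 1395 - 343 = 1052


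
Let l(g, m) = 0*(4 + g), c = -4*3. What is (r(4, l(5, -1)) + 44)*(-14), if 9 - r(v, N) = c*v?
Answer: -1414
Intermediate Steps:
c = -12
l(g, m) = 0
r(v, N) = 9 + 12*v (r(v, N) = 9 - (-12)*v = 9 + 12*v)
(r(4, l(5, -1)) + 44)*(-14) = ((9 + 12*4) + 44)*(-14) = ((9 + 48) + 44)*(-14) = (57 + 44)*(-14) = 101*(-14) = -1414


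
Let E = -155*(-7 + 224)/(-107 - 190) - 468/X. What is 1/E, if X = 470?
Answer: 69795/7834727 ≈ 0.0089084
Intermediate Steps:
E = 7834727/69795 (E = -155*(-7 + 224)/(-107 - 190) - 468/470 = -155/((-297/217)) - 468*1/470 = -155/((-297*1/217)) - 234/235 = -155/(-297/217) - 234/235 = -155*(-217/297) - 234/235 = 33635/297 - 234/235 = 7834727/69795 ≈ 112.25)
1/E = 1/(7834727/69795) = 69795/7834727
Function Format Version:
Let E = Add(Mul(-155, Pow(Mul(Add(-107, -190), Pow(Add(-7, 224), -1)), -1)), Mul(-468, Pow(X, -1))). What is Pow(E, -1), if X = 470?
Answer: Rational(69795, 7834727) ≈ 0.0089084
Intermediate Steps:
E = Rational(7834727, 69795) (E = Add(Mul(-155, Pow(Mul(Add(-107, -190), Pow(Add(-7, 224), -1)), -1)), Mul(-468, Pow(470, -1))) = Add(Mul(-155, Pow(Mul(-297, Pow(217, -1)), -1)), Mul(-468, Rational(1, 470))) = Add(Mul(-155, Pow(Mul(-297, Rational(1, 217)), -1)), Rational(-234, 235)) = Add(Mul(-155, Pow(Rational(-297, 217), -1)), Rational(-234, 235)) = Add(Mul(-155, Rational(-217, 297)), Rational(-234, 235)) = Add(Rational(33635, 297), Rational(-234, 235)) = Rational(7834727, 69795) ≈ 112.25)
Pow(E, -1) = Pow(Rational(7834727, 69795), -1) = Rational(69795, 7834727)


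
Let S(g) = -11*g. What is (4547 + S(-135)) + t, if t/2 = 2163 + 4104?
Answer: 18566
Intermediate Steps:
t = 12534 (t = 2*(2163 + 4104) = 2*6267 = 12534)
(4547 + S(-135)) + t = (4547 - 11*(-135)) + 12534 = (4547 + 1485) + 12534 = 6032 + 12534 = 18566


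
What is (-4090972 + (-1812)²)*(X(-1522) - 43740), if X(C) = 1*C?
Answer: 36554858536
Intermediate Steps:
X(C) = C
(-4090972 + (-1812)²)*(X(-1522) - 43740) = (-4090972 + (-1812)²)*(-1522 - 43740) = (-4090972 + 3283344)*(-45262) = -807628*(-45262) = 36554858536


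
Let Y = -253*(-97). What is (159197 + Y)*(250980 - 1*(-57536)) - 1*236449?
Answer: 56685876359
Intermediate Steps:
Y = 24541
(159197 + Y)*(250980 - 1*(-57536)) - 1*236449 = (159197 + 24541)*(250980 - 1*(-57536)) - 1*236449 = 183738*(250980 + 57536) - 236449 = 183738*308516 - 236449 = 56686112808 - 236449 = 56685876359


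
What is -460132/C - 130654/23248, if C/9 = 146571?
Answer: -91523967821/15333671736 ≈ -5.9688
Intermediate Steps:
C = 1319139 (C = 9*146571 = 1319139)
-460132/C - 130654/23248 = -460132/1319139 - 130654/23248 = -460132*1/1319139 - 130654*1/23248 = -460132/1319139 - 65327/11624 = -91523967821/15333671736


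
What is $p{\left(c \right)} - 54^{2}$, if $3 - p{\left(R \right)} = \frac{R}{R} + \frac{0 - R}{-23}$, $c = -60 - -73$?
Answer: $- \frac{67035}{23} \approx -2914.6$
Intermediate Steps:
$c = 13$ ($c = -60 + 73 = 13$)
$p{\left(R \right)} = 2 - \frac{R}{23}$ ($p{\left(R \right)} = 3 - \left(\frac{R}{R} + \frac{0 - R}{-23}\right) = 3 - \left(1 + - R \left(- \frac{1}{23}\right)\right) = 3 - \left(1 + \frac{R}{23}\right) = 2 - \frac{R}{23}$)
$p{\left(c \right)} - 54^{2} = \left(2 - \frac{13}{23}\right) - 54^{2} = \left(2 - \frac{13}{23}\right) - 2916 = \frac{33}{23} - 2916 = - \frac{67035}{23}$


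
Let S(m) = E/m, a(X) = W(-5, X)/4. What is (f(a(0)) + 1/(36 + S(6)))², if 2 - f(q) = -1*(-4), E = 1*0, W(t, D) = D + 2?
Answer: 5041/1296 ≈ 3.8897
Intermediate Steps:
W(t, D) = 2 + D
E = 0
a(X) = ½ + X/4 (a(X) = (2 + X)/4 = (2 + X)*(¼) = ½ + X/4)
f(q) = -2 (f(q) = 2 - (-1)*(-4) = 2 - 1*4 = 2 - 4 = -2)
S(m) = 0 (S(m) = 0/m = 0)
(f(a(0)) + 1/(36 + S(6)))² = (-2 + 1/(36 + 0))² = (-2 + 1/36)² = (-71/36)² = 5041/1296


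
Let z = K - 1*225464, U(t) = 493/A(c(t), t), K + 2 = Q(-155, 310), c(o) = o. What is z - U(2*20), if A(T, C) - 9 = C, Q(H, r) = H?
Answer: -11055922/49 ≈ -2.2563e+5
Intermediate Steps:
K = -157 (K = -2 - 155 = -157)
A(T, C) = 9 + C
U(t) = 493/(9 + t)
z = -225621 (z = -157 - 1*225464 = -157 - 225464 = -225621)
z - U(2*20) = -225621 - 493/(9 + 2*20) = -225621 - 493/(9 + 40) = -225621 - 493/49 = -11055922/49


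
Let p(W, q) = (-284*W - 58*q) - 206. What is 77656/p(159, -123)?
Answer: -19414/9557 ≈ -2.0314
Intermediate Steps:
p(W, q) = -206 - 284*W - 58*q
77656/p(159, -123) = 77656/(-206 - 284*159 - 58*(-123)) = 77656/(-206 - 45156 + 7134) = 77656/(-38228) = 77656*(-1/38228) = -19414/9557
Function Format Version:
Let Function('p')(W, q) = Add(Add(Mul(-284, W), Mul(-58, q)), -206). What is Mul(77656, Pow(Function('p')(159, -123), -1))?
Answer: Rational(-19414, 9557) ≈ -2.0314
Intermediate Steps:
Function('p')(W, q) = Add(-206, Mul(-284, W), Mul(-58, q))
Mul(77656, Pow(Function('p')(159, -123), -1)) = Mul(77656, Pow(Add(-206, Mul(-284, 159), Mul(-58, -123)), -1)) = Mul(77656, Pow(Add(-206, -45156, 7134), -1)) = Mul(77656, Pow(-38228, -1)) = Mul(77656, Rational(-1, 38228)) = Rational(-19414, 9557)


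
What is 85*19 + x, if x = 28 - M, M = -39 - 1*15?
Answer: 1697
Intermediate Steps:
M = -54 (M = -39 - 15 = -54)
x = 82 (x = 28 - 1*(-54) = 28 + 54 = 82)
85*19 + x = 85*19 + 82 = 1615 + 82 = 1697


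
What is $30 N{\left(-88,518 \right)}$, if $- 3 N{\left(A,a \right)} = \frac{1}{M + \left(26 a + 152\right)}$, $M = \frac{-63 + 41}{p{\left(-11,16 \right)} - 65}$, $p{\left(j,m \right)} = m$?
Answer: $- \frac{245}{333701} \approx -0.00073419$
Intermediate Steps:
$M = \frac{22}{49}$ ($M = \frac{-63 + 41}{16 - 65} = - \frac{22}{-49} = \left(-22\right) \left(- \frac{1}{49}\right) = \frac{22}{49} \approx 0.44898$)
$N{\left(A,a \right)} = - \frac{1}{3 \left(\frac{7470}{49} + 26 a\right)}$ ($N{\left(A,a \right)} = - \frac{1}{3 \left(\frac{22}{49} + \left(26 a + 152\right)\right)} = - \frac{1}{3 \left(\frac{22}{49} + \left(152 + 26 a\right)\right)} = - \frac{1}{3 \left(\frac{7470}{49} + 26 a\right)}$)
$30 N{\left(-88,518 \right)} = 30 \left(- \frac{49}{22410 + 3822 \cdot 518}\right) = 30 \left(- \frac{49}{22410 + 1979796}\right) = 30 \left(- \frac{49}{2002206}\right) = - \frac{245}{333701}$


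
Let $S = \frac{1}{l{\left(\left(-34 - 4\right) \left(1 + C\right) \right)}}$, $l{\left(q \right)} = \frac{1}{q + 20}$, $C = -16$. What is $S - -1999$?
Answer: $2589$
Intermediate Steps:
$l{\left(q \right)} = \frac{1}{20 + q}$
$S = 590$ ($S = \frac{1}{\frac{1}{20 + \left(-34 - 4\right) \left(1 - 16\right)}} = \frac{1}{\frac{1}{20 - -570}} = \frac{1}{\frac{1}{20 + 570}} = \frac{1}{\frac{1}{590}} = 590$)
$S - -1999 = 590 - -1999 = 590 + 1999 = 2589$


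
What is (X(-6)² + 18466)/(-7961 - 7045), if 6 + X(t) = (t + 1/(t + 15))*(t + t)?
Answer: -101915/67527 ≈ -1.5092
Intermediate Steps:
X(t) = -6 + 2*t*(t + 1/(15 + t)) (X(t) = -6 + (t + 1/(t + 15))*(t + t) = -6 + (t + 1/(15 + t))*(2*t) = -6 + 2*t*(t + 1/(15 + t)))
(X(-6)² + 18466)/(-7961 - 7045) = ((2*(-45 + (-6)³ - 2*(-6) + 15*(-6)²)/(15 - 6))² + 18466)/(-7961 - 7045) = ((2*(-45 - 216 + 12 + 15*36)/9)² + 18466)/(-15006) = ((2*(⅑)*(-45 - 216 + 12 + 540))² + 18466)*(-1/15006) = ((2*(⅑)*291)² + 18466)*(-1/15006) = ((194/3)² + 18466)*(-1/15006) = (37636/9 + 18466)*(-1/15006) = (203830/9)*(-1/15006) = -101915/67527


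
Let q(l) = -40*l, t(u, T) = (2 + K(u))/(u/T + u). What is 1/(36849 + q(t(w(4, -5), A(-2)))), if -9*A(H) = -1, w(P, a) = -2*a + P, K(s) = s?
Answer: 7/257911 ≈ 2.7141e-5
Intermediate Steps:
w(P, a) = P - 2*a
A(H) = ⅑ (A(H) = -⅑*(-1) = ⅑)
t(u, T) = (2 + u)/(u + u/T) (t(u, T) = (2 + u)/(u/T + u) = (2 + u)/(u + u/T))
1/(36849 + q(t(w(4, -5), A(-2)))) = 1/(36849 - 40*(2 + (4 - 2*(-5)))/(9*(4 - 2*(-5))*(1 + ⅑))) = 1/(36849 - 40*(2 + (4 + 10))/(9*(4 + 10)*10/9)) = 1/(36849 - 40*9*(2 + 14)/(9*14*10)) = 1/(36849 - 40*9*16/(9*14*10)) = 1/(36849 - 40*4/35) = 1/(36849 - 32/7) = 1/(257911/7) = 7/257911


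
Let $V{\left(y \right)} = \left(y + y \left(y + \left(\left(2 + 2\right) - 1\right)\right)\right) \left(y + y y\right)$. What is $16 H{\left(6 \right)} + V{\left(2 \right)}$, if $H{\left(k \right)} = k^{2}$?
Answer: $648$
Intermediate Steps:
$V{\left(y \right)} = \left(y + y^{2}\right) \left(y + y \left(3 + y\right)\right)$ ($V{\left(y \right)} = \left(y + y \left(y + \left(4 - 1\right)\right)\right) \left(y + y^{2}\right) = \left(y + y \left(y + 3\right)\right) \left(y + y^{2}\right) = \left(y + y \left(3 + y\right)\right) \left(y + y^{2}\right) = \left(y + y^{2}\right) \left(y + y \left(3 + y\right)\right)$)
$16 H{\left(6 \right)} + V{\left(2 \right)} = 16 \cdot 6^{2} + 2^{2} \left(4 + 2^{2} + 5 \cdot 2\right) = 16 \cdot 36 + 4 \left(4 + 4 + 10\right) = 576 + 4 \cdot 18 = 576 + 72 = 648$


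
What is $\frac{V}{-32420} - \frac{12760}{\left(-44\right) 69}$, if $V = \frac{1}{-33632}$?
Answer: $\frac{316201337669}{75234111360} \approx 4.2029$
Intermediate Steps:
$V = - \frac{1}{33632} \approx -2.9734 \cdot 10^{-5}$
$\frac{V}{-32420} - \frac{12760}{\left(-44\right) 69} = - \frac{1}{33632 \left(-32420\right)} - \frac{12760}{\left(-44\right) 69} = \left(- \frac{1}{33632}\right) \left(- \frac{1}{32420}\right) - \frac{12760}{-3036} = \frac{1}{1090349440} - - \frac{290}{69} = \frac{1}{1090349440} + \frac{290}{69} = \frac{316201337669}{75234111360}$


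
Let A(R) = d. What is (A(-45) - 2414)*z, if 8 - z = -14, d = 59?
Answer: -51810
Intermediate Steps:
A(R) = 59
z = 22 (z = 8 - 1*(-14) = 8 + 14 = 22)
(A(-45) - 2414)*z = (59 - 2414)*22 = -2355*22 = -51810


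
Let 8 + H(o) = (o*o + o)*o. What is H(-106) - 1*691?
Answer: -1180479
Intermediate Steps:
H(o) = -8 + o*(o + o²) (H(o) = -8 + (o*o + o)*o = -8 + (o² + o)*o = -8 + (o + o²)*o = -8 + o*(o + o²))
H(-106) - 1*691 = (-8 + (-106)² + (-106)³) - 1*691 = (-8 + 11236 - 1191016) - 691 = -1179788 - 691 = -1180479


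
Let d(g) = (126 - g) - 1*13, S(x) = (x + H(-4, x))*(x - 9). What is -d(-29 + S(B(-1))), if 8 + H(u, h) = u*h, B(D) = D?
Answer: -92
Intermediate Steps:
H(u, h) = -8 + h*u (H(u, h) = -8 + u*h = -8 + h*u)
S(x) = (-9 + x)*(-8 - 3*x) (S(x) = (x + (-8 + x*(-4)))*(x - 9) = (x + (-8 - 4*x))*(-9 + x) = (-8 - 3*x)*(-9 + x) = (-9 + x)*(-8 - 3*x))
d(g) = 113 - g (d(g) = (126 - g) - 13 = 113 - g)
-d(-29 + S(B(-1))) = -(113 - (-29 + (72 - 3*(-1)² + 19*(-1)))) = -(113 - (-29 + (72 - 3*1 - 19))) = -(113 - (-29 + (72 - 3 - 19))) = -(113 - (-29 + 50)) = -(113 - 1*21) = -(113 - 21) = -1*92 = -92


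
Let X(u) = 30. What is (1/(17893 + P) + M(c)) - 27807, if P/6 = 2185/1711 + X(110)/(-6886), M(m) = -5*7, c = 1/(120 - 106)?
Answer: -2935999133867645/105452163629 ≈ -27842.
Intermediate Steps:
c = 1/14 ≈ 0.071429
M(m) = -35
P = 44983740/5890973 (P = 6*(2185/1711 + 30/(-6886)) = 6*(2185*(1/1711) + 30*(-1/6886)) = 6*(2185/1711 - 15/3443) = 6*(7497290/5890973) = 44983740/5890973 ≈ 7.6360)
(1/(17893 + P) + M(c)) - 27807 = (1/(17893 + 44983740/5890973) - 35) - 27807 = (1/(105452163629/5890973) - 35) - 27807 = (5890973/105452163629 - 35) - 27807 = -3690819836042/105452163629 - 27807 = -2935999133867645/105452163629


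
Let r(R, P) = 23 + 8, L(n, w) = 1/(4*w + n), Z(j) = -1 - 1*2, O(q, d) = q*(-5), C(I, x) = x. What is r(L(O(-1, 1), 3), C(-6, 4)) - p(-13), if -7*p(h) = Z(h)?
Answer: 214/7 ≈ 30.571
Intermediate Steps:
O(q, d) = -5*q
Z(j) = -3 (Z(j) = -1 - 2 = -3)
p(h) = 3/7 (p(h) = -1/7*(-3) = 3/7)
L(n, w) = 1/(n + 4*w)
r(R, P) = 31
r(L(O(-1, 1), 3), C(-6, 4)) - p(-13) = 31 - 1*3/7 = 31 - 3/7 = 214/7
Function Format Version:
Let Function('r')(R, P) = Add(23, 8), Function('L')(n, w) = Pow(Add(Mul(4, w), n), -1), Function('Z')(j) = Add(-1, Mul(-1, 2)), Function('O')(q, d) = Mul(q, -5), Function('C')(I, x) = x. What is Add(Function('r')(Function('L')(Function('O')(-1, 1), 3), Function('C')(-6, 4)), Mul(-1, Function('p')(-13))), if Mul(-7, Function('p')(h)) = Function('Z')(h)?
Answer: Rational(214, 7) ≈ 30.571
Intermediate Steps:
Function('O')(q, d) = Mul(-5, q)
Function('Z')(j) = -3 (Function('Z')(j) = Add(-1, -2) = -3)
Function('p')(h) = Rational(3, 7) (Function('p')(h) = Mul(Rational(-1, 7), -3) = Rational(3, 7))
Function('L')(n, w) = Pow(Add(n, Mul(4, w)), -1)
Function('r')(R, P) = 31
Add(Function('r')(Function('L')(Function('O')(-1, 1), 3), Function('C')(-6, 4)), Mul(-1, Function('p')(-13))) = Add(31, Mul(-1, Rational(3, 7))) = Add(31, Rational(-3, 7)) = Rational(214, 7)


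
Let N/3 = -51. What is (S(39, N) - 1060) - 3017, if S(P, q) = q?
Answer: -4230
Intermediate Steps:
N = -153 (N = 3*(-51) = -153)
(S(39, N) - 1060) - 3017 = (-153 - 1060) - 3017 = -1213 - 3017 = -4230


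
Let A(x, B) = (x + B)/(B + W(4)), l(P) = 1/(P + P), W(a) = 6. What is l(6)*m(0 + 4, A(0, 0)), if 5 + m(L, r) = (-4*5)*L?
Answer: -85/12 ≈ -7.0833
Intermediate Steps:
l(P) = 1/(2*P)
A(x, B) = (B + x)/(6 + B) (A(x, B) = (x + B)/(B + 6) = (B + x)/(6 + B))
m(L, r) = -5 - 20*L (m(L, r) = -5 + (-4*5)*L = -5 - 20*L)
l(6)*m(0 + 4, A(0, 0)) = ((½)/6)*(-5 - 20*(0 + 4)) = ((½)*(⅙))*(-5 - 20*4) = (-5 - 80)/12 = (1/12)*(-85) = -85/12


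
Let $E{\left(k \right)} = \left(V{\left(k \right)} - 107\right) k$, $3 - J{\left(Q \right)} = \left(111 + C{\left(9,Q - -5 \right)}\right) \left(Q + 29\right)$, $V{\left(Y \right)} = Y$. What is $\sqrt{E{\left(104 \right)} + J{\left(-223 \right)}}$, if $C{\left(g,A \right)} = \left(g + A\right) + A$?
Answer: $i \sqrt{61613} \approx 248.22 i$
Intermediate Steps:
$C{\left(g,A \right)} = g + 2 A$ ($C{\left(g,A \right)} = \left(A + g\right) + A = g + 2 A$)
$J{\left(Q \right)} = 3 - \left(29 + Q\right) \left(130 + 2 Q\right)$ ($J{\left(Q \right)} = 3 - \left(111 + \left(9 + 2 \left(Q - -5\right)\right)\right) \left(Q + 29\right) = 3 - \left(111 + \left(9 + 2 \left(Q + 5\right)\right)\right) \left(29 + Q\right) = 3 - \left(111 + \left(9 + 2 \left(5 + Q\right)\right)\right) \left(29 + Q\right) = 3 - \left(111 + \left(9 + \left(10 + 2 Q\right)\right)\right) \left(29 + Q\right) = 3 - \left(111 + \left(19 + 2 Q\right)\right) \left(29 + Q\right) = 3 - \left(130 + 2 Q\right) \left(29 + Q\right) = 3 - \left(29 + Q\right) \left(130 + 2 Q\right)$)
$E{\left(k \right)} = k \left(-107 + k\right)$ ($E{\left(k \right)} = \left(k - 107\right) k = \left(-107 + k\right) k = k \left(-107 + k\right)$)
$\sqrt{E{\left(104 \right)} + J{\left(-223 \right)}} = \sqrt{104 \left(-107 + 104\right) - \left(-38157 + 99458\right)} = \sqrt{104 \left(-3\right) - 61301} = \sqrt{-312 - 61301} = \sqrt{-61613} = i \sqrt{61613}$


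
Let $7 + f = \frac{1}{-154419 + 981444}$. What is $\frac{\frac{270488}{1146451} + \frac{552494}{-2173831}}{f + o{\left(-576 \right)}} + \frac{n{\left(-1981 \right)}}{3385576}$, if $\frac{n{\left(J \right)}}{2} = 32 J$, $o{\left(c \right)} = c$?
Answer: $- \frac{9513718801753360160805131}{254261761680675688564952459} \approx -0.037417$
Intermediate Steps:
$f = - \frac{5789174}{827025}$ ($f = -7 + \frac{1}{-154419 + 981444} = -7 + \frac{1}{827025} = - \frac{5789174}{827025} \approx -7.0$)
$n{\left(J \right)} = 64 J$ ($n{\left(J \right)} = 2 \cdot 32 J = 64 J$)
$\frac{\frac{270488}{1146451} + \frac{552494}{-2173831}}{f + o{\left(-576 \right)}} + \frac{n{\left(-1981 \right)}}{3385576} = \frac{\frac{270488}{1146451} + \frac{552494}{-2173831}}{- \frac{5789174}{827025} - 576} + \frac{64 \left(-1981\right)}{3385576} = \frac{270488 \cdot \frac{1}{1146451} + 552494 \left(- \frac{1}{2173831}\right)}{- \frac{482155574}{827025}} - \frac{15848}{423197} = \left(\frac{270488}{1146451} - \frac{552494}{2173831}\right) \left(- \frac{827025}{482155574}\right) - \frac{15848}{423197} = \left(- \frac{45412099266}{2492190723781}\right) \left(- \frac{827025}{482155574}\right) - \frac{15848}{423197} = \frac{18778470697731825}{600811824471051752647} - \frac{15848}{423197} = - \frac{9513718801753360160805131}{254261761680675688564952459}$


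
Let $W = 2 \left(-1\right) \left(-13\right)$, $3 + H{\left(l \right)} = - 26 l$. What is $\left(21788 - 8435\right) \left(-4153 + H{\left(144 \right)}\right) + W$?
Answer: $-105488674$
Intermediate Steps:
$H{\left(l \right)} = -3 - 26 l$
$W = 26$ ($W = \left(-2\right) \left(-13\right) = 26$)
$\left(21788 - 8435\right) \left(-4153 + H{\left(144 \right)}\right) + W = \left(21788 - 8435\right) \left(-4153 - 3747\right) + 26 = 13353 \left(-4153 - 3747\right) + 26 = 13353 \left(-7900\right) + 26 = -105488700 + 26 = -105488674$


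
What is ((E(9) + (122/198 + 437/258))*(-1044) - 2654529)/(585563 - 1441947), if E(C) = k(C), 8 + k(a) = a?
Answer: 1257226715/405069632 ≈ 3.1037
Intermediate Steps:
k(a) = -8 + a
E(C) = -8 + C
((E(9) + (122/198 + 437/258))*(-1044) - 2654529)/(585563 - 1441947) = (((-8 + 9) + (122/198 + 437/258))*(-1044) - 2654529)/(585563 - 1441947) = ((1 + (122*(1/198) + 437*(1/258)))*(-1044) - 2654529)/(-856384) = ((1 + (61/99 + 437/258))*(-1044) - 2654529)*(-1/856384) = ((1 + 19667/8514)*(-1044) - 2654529)*(-1/856384) = ((28181/8514)*(-1044) - 2654529)*(-1/856384) = (-1634498/473 - 2654529)*(-1/856384) = -1257226715/473*(-1/856384) = 1257226715/405069632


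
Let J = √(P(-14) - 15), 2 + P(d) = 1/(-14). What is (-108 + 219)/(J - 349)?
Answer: -542346/1705453 - 111*I*√3346/1705453 ≈ -0.31801 - 0.0037648*I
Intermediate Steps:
P(d) = -29/14 (P(d) = -2 + 1/(-14) = -2 - 1/14 = -29/14)
J = I*√3346/14 (J = √(-29/14 - 15) = √(-239/14) = I*√3346/14 ≈ 4.1318*I)
(-108 + 219)/(J - 349) = (-108 + 219)/(I*√3346/14 - 349) = 111/(-349 + I*√3346/14)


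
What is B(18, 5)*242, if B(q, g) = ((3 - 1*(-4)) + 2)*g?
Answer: 10890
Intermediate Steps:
B(q, g) = 9*g (B(q, g) = ((3 + 4) + 2)*g = (7 + 2)*g = 9*g)
B(18, 5)*242 = (9*5)*242 = 45*242 = 10890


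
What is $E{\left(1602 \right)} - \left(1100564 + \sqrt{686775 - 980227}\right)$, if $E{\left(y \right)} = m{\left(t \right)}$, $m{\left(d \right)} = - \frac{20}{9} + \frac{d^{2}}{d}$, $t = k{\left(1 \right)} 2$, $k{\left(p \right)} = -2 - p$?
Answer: $- \frac{9905150}{9} - 2 i \sqrt{73363} \approx -1.1006 \cdot 10^{6} - 541.71 i$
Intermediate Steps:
$t = -6$ ($t = \left(-2 - 1\right) 2 = \left(-3\right) 2 = -6$)
$m{\left(d \right)} = - \frac{20}{9} + d$ ($m{\left(d \right)} = \left(-20\right) \frac{1}{9} + d = - \frac{20}{9} + d$)
$E{\left(y \right)} = - \frac{74}{9}$ ($E{\left(y \right)} = - \frac{20}{9} - 6 = - \frac{74}{9}$)
$E{\left(1602 \right)} - \left(1100564 + \sqrt{686775 - 980227}\right) = - \frac{74}{9} - \left(1100564 + \sqrt{686775 - 980227}\right) = - \frac{74}{9} - \left(1100564 + \sqrt{-293452}\right) = - \frac{74}{9} - \left(1100564 + 2 i \sqrt{73363}\right) = - \frac{9905150}{9} - 2 i \sqrt{73363}$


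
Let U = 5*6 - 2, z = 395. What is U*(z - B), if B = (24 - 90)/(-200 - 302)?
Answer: 2775136/251 ≈ 11056.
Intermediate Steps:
B = 33/251 (B = -66/(-502) = -66*(-1/502) = 33/251 ≈ 0.13147)
U = 28 (U = 30 - 2 = 28)
U*(z - B) = 28*(395 - 1*33/251) = 28*(395 - 33/251) = 28*(99112/251) = 2775136/251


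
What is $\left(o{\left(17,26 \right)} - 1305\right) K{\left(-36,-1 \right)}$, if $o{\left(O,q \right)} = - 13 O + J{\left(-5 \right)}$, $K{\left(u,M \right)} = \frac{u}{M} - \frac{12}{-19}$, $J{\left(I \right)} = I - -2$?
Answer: $- \frac{1064184}{19} \approx -56010.0$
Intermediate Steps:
$J{\left(I \right)} = 2 + I$ ($J{\left(I \right)} = I + 2 = 2 + I$)
$K{\left(u,M \right)} = \frac{12}{19} + \frac{u}{M}$ ($K{\left(u,M \right)} = \frac{u}{M} - - \frac{12}{19} = \frac{u}{M} + \frac{12}{19} = \frac{12}{19} + \frac{u}{M}$)
$o{\left(O,q \right)} = -3 - 13 O$ ($o{\left(O,q \right)} = - 13 O + \left(2 - 5\right) = - 13 O - 3 = -3 - 13 O$)
$\left(o{\left(17,26 \right)} - 1305\right) K{\left(-36,-1 \right)} = \left(\left(-3 - 221\right) - 1305\right) \left(\frac{12}{19} - \frac{36}{-1}\right) = \left(\left(-3 - 221\right) - 1305\right) \left(\frac{12}{19} - -36\right) = \left(-224 - 1305\right) \left(\frac{12}{19} + 36\right) = \left(-1529\right) \frac{696}{19} = - \frac{1064184}{19}$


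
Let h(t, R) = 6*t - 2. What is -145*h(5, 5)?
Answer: -4060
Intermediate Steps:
h(t, R) = -2 + 6*t
-145*h(5, 5) = -145*(-2 + 6*5) = -145*(-2 + 30) = -145*28 = -4060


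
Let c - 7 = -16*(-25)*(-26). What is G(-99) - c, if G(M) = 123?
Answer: 10516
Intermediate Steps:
c = -10393 (c = 7 - 16*(-25)*(-26) = 7 + 400*(-26) = 7 - 10400 = -10393)
G(-99) - c = 123 - 1*(-10393) = 123 + 10393 = 10516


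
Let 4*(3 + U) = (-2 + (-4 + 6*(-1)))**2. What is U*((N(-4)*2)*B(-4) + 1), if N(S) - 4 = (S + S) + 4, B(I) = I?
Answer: 33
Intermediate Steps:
N(S) = 8 + 2*S (N(S) = 4 + ((S + S) + 4) = 4 + (2*S + 4) = 4 + (4 + 2*S) = 8 + 2*S)
U = 33 (U = -3 + (-2 + (-4 + 6*(-1)))**2/4 = -3 + (-2 + (-4 - 6))**2/4 = -3 + (-2 - 10)**2/4 = -3 + (1/4)*(-12)**2 = -3 + (1/4)*144 = -3 + 36 = 33)
U*((N(-4)*2)*B(-4) + 1) = 33*(((8 + 2*(-4))*2)*(-4) + 1) = 33*(((8 - 8)*2)*(-4) + 1) = 33*((0*2)*(-4) + 1) = 33*(0*(-4) + 1) = 33*(0 + 1) = 33*1 = 33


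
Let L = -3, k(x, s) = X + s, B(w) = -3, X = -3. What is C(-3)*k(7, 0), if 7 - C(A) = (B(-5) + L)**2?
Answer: 87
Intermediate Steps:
k(x, s) = -3 + s
C(A) = -29 (C(A) = 7 - (-3 - 3)**2 = 7 - 1*(-6)**2 = 7 - 1*36 = 7 - 36 = -29)
C(-3)*k(7, 0) = -29*(-3 + 0) = -29*(-3) = 87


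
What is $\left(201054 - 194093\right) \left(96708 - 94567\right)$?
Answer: $14903501$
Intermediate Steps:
$\left(201054 - 194093\right) \left(96708 - 94567\right) = 6961 \cdot 2141 = 14903501$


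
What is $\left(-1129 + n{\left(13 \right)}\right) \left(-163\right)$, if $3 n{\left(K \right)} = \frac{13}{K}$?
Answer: $\frac{551918}{3} \approx 1.8397 \cdot 10^{5}$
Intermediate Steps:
$n{\left(K \right)} = \frac{13}{3 K}$ ($n{\left(K \right)} = \frac{13 \frac{1}{K}}{3} = \frac{13}{3 K}$)
$\left(-1129 + n{\left(13 \right)}\right) \left(-163\right) = \left(-1129 + \frac{13}{3 \cdot 13}\right) \left(-163\right) = \left(-1129 + \frac{13}{3} \cdot \frac{1}{13}\right) \left(-163\right) = \left(-1129 + \frac{1}{3}\right) \left(-163\right) = \left(- \frac{3386}{3}\right) \left(-163\right) = \frac{551918}{3}$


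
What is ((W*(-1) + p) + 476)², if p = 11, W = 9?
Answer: 228484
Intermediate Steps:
((W*(-1) + p) + 476)² = ((9*(-1) + 11) + 476)² = ((-9 + 11) + 476)² = (2 + 476)² = 478² = 228484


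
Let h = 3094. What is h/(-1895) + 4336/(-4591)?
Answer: -22421274/8699945 ≈ -2.5772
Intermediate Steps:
h/(-1895) + 4336/(-4591) = 3094/(-1895) + 4336/(-4591) = 3094*(-1/1895) + 4336*(-1/4591) = -3094/1895 - 4336/4591 = -22421274/8699945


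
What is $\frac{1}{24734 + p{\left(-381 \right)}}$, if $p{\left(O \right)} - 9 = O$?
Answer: $\frac{1}{24362} \approx 4.1048 \cdot 10^{-5}$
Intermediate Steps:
$p{\left(O \right)} = 9 + O$
$\frac{1}{24734 + p{\left(-381 \right)}} = \frac{1}{24734 + \left(9 - 381\right)} = \frac{1}{24734 - 372} = \frac{1}{24362}$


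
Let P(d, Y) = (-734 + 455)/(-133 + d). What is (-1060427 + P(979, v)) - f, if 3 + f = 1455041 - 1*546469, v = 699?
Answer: -185085655/94 ≈ -1.9690e+6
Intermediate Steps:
P(d, Y) = -279/(-133 + d)
f = 908569 (f = -3 + (1455041 - 1*546469) = -3 + (1455041 - 546469) = -3 + 908572 = 908569)
(-1060427 + P(979, v)) - f = (-1060427 - 279/(-133 + 979)) - 1*908569 = (-1060427 - 279/846) - 908569 = (-1060427 - 279*1/846) - 908569 = (-1060427 - 31/94) - 908569 = -99680169/94 - 908569 = -185085655/94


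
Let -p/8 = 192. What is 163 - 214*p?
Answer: 328867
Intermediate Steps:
p = -1536 (p = -8*192 = -1536)
163 - 214*p = 163 - 214*(-1536) = 163 + 328704 = 328867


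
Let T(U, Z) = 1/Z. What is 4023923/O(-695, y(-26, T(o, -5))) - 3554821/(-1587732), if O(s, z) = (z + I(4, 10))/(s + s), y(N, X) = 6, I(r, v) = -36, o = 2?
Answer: 296019561040289/1587732 ≈ 1.8644e+8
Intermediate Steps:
O(s, z) = (-36 + z)/(2*s) (O(s, z) = (z - 36)/(s + s) = (-36 + z)/((2*s)) = (-36 + z)*(1/(2*s)) = (-36 + z)/(2*s))
4023923/O(-695, y(-26, T(o, -5))) - 3554821/(-1587732) = 4023923/(((1/2)*(-36 + 6)/(-695))) - 3554821/(-1587732) = 4023923/(((1/2)*(-1/695)*(-30))) - 3554821*(-1/1587732) = 4023923/(3/139) + 3554821/1587732 = 4023923*(139/3) + 3554821/1587732 = 559325297/3 + 3554821/1587732 = 296019561040289/1587732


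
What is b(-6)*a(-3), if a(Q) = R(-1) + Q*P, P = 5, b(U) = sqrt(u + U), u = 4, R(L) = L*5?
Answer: -20*I*sqrt(2) ≈ -28.284*I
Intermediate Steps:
R(L) = 5*L
b(U) = sqrt(4 + U)
a(Q) = -5 + 5*Q (a(Q) = 5*(-1) + Q*5 = -5 + 5*Q)
b(-6)*a(-3) = sqrt(4 - 6)*(-5 + 5*(-3)) = sqrt(-2)*(-5 - 15) = (I*sqrt(2))*(-20) = -20*I*sqrt(2)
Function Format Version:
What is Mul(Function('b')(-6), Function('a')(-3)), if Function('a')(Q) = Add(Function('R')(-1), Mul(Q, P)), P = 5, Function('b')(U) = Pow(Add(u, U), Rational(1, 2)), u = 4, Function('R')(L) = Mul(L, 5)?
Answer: Mul(-20, I, Pow(2, Rational(1, 2))) ≈ Mul(-28.284, I)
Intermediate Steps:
Function('R')(L) = Mul(5, L)
Function('b')(U) = Pow(Add(4, U), Rational(1, 2))
Function('a')(Q) = Add(-5, Mul(5, Q)) (Function('a')(Q) = Add(Mul(5, -1), Mul(Q, 5)) = Add(-5, Mul(5, Q)))
Mul(Function('b')(-6), Function('a')(-3)) = Mul(Pow(Add(4, -6), Rational(1, 2)), Add(-5, Mul(5, -3))) = Mul(Pow(-2, Rational(1, 2)), Add(-5, -15)) = Mul(Mul(I, Pow(2, Rational(1, 2))), -20) = Mul(-20, I, Pow(2, Rational(1, 2)))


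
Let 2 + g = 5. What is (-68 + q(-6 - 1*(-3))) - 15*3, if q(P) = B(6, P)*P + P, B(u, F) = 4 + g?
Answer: -137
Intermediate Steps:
g = 3 (g = -2 + 5 = 3)
B(u, F) = 7 (B(u, F) = 4 + 3 = 7)
q(P) = 8*P (q(P) = 7*P + P = 8*P)
(-68 + q(-6 - 1*(-3))) - 15*3 = (-68 + 8*(-6 - 1*(-3))) - 15*3 = (-68 + 8*(-6 + 3)) - 1*45 = (-68 + 8*(-3)) - 45 = (-68 - 24) - 45 = -92 - 45 = -137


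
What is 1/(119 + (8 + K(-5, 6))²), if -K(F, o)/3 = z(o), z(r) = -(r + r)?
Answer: 1/2055 ≈ 0.00048662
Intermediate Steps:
z(r) = -2*r
K(F, o) = 6*o (K(F, o) = -(-6)*o = 6*o)
1/(119 + (8 + K(-5, 6))²) = 1/(119 + (8 + 6*6)²) = 1/(119 + (8 + 36)²) = 1/(119 + 44²) = 1/(119 + 1936) = 1/2055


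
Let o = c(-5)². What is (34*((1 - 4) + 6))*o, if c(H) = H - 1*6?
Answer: 12342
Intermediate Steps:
c(H) = -6 + H (c(H) = H - 6 = -6 + H)
o = 121 (o = (-6 - 5)² = (-11)² = 121)
(34*((1 - 4) + 6))*o = (34*((1 - 4) + 6))*121 = (34*(-3 + 6))*121 = (34*3)*121 = 102*121 = 12342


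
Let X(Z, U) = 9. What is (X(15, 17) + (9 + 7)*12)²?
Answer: 40401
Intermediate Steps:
(X(15, 17) + (9 + 7)*12)² = (9 + (9 + 7)*12)² = (9 + 16*12)² = (9 + 192)² = 201² = 40401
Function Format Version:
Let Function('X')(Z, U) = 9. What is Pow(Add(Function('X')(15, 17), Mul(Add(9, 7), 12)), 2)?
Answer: 40401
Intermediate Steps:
Pow(Add(Function('X')(15, 17), Mul(Add(9, 7), 12)), 2) = Pow(Add(9, Mul(Add(9, 7), 12)), 2) = Pow(Add(9, Mul(16, 12)), 2) = Pow(Add(9, 192), 2) = Pow(201, 2) = 40401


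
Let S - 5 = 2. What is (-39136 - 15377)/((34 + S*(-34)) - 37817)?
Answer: 54513/38021 ≈ 1.4338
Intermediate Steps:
S = 7 (S = 5 + 2 = 7)
(-39136 - 15377)/((34 + S*(-34)) - 37817) = (-39136 - 15377)/((34 + 7*(-34)) - 37817) = -54513/((34 - 238) - 37817) = -54513/(-204 - 37817) = -54513/(-38021) = -54513*(-1/38021) = 54513/38021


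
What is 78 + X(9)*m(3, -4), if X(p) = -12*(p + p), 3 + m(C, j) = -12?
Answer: 3318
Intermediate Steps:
m(C, j) = -15 (m(C, j) = -3 - 12 = -15)
X(p) = -24*p
78 + X(9)*m(3, -4) = 78 - 24*9*(-15) = 78 - 216*(-15) = 78 + 3240 = 3318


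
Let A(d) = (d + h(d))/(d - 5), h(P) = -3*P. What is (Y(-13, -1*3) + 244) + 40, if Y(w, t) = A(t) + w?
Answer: 1081/4 ≈ 270.25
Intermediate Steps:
A(d) = -2*d/(-5 + d) (A(d) = (d - 3*d)/(d - 5) = (-2*d)/(-5 + d) = -2*d/(-5 + d))
Y(w, t) = w - 2*t/(-5 + t) (Y(w, t) = -2*t/(-5 + t) + w = w - 2*t/(-5 + t))
(Y(-13, -1*3) + 244) + 40 = ((-(-2)*3 - 13*(-5 - 1*3))/(-5 - 1*3) + 244) + 40 = ((-2*(-3) - 13*(-5 - 3))/(-5 - 3) + 244) + 40 = ((6 - 13*(-8))/(-8) + 244) + 40 = (-(6 + 104)/8 + 244) + 40 = (-⅛*110 + 244) + 40 = (-55/4 + 244) + 40 = 921/4 + 40 = 1081/4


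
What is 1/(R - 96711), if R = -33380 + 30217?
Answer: -1/99874 ≈ -1.0013e-5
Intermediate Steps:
R = -3163
1/(R - 96711) = 1/(-3163 - 96711) = 1/(-99874) = -1/99874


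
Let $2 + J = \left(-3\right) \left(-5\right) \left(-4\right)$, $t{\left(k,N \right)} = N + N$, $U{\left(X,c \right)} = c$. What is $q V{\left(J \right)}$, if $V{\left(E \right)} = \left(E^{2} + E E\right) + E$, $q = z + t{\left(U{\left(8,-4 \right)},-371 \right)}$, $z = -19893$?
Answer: $-157362510$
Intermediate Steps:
$t{\left(k,N \right)} = 2 N$
$J = -62$ ($J = -2 + \left(-3\right) \left(-5\right) \left(-4\right) = -2 + 15 \left(-4\right) = -2 - 60 = -62$)
$q = -20635$ ($q = -19893 + 2 \left(-371\right) = -19893 - 742 = -20635$)
$V{\left(E \right)} = E + 2 E^{2}$ ($V{\left(E \right)} = \left(E^{2} + E^{2}\right) + E = 2 E^{2} + E = E + 2 E^{2}$)
$q V{\left(J \right)} = - 20635 \left(- 62 \left(1 + 2 \left(-62\right)\right)\right) = - 20635 \left(- 62 \left(1 - 124\right)\right) = - 20635 \left(\left(-62\right) \left(-123\right)\right) = \left(-20635\right) 7626 = -157362510$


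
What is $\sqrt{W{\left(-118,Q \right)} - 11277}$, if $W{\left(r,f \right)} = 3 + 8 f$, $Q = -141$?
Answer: $3 i \sqrt{1378} \approx 111.36 i$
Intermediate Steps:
$\sqrt{W{\left(-118,Q \right)} - 11277} = \sqrt{\left(3 + 8 \left(-141\right)\right) - 11277} = \sqrt{\left(3 - 1128\right) - 11277} = \sqrt{-1125 - 11277} = \sqrt{-12402} = 3 i \sqrt{1378}$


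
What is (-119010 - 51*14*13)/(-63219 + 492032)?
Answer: -128292/428813 ≈ -0.29918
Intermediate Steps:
(-119010 - 51*14*13)/(-63219 + 492032) = (-119010 - 714*13)/428813 = (-119010 - 9282)*(1/428813) = -128292*1/428813 = -128292/428813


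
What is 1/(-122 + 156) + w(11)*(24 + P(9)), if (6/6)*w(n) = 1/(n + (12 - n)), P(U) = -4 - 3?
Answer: 295/204 ≈ 1.4461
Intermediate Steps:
P(U) = -7
w(n) = 1/12 (w(n) = 1/(n + (12 - n)) = 1/12)
1/(-122 + 156) + w(11)*(24 + P(9)) = 1/(-122 + 156) + (24 - 7)/12 = 1/34 + (1/12)*17 = 1/34 + 17/12 = 295/204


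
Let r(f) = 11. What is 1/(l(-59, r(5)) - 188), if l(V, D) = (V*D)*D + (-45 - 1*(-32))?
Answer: -1/7340 ≈ -0.00013624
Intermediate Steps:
l(V, D) = -13 + V*D**2 (l(V, D) = (D*V)*D + (-45 + 32) = V*D**2 - 13 = -13 + V*D**2)
1/(l(-59, r(5)) - 188) = 1/((-13 - 59*11**2) - 188) = 1/((-13 - 59*121) - 188) = 1/((-13 - 7139) - 188) = 1/(-7152 - 188) = 1/(-7340) = -1/7340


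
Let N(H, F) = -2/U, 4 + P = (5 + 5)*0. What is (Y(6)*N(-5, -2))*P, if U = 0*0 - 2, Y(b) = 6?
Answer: -24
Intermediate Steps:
U = -2 (U = 0 - 2 = -2)
P = -4 (P = -4 + (5 + 5)*0 = -4 + 10*0 = -4 + 0 = -4)
N(H, F) = 1 (N(H, F) = -2/(-2) = -2*(-½) = 1)
(Y(6)*N(-5, -2))*P = (6*1)*(-4) = 6*(-4) = -24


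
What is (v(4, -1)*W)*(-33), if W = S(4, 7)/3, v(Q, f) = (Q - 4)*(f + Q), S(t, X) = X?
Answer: 0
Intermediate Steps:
v(Q, f) = (-4 + Q)*(Q + f)
W = 7/3 ≈ 2.3333
(v(4, -1)*W)*(-33) = ((4² - 4*4 - 4*(-1) + 4*(-1))*(7/3))*(-33) = ((16 - 16 + 4 - 4)*(7/3))*(-33) = (0*(7/3))*(-33) = 0*(-33) = 0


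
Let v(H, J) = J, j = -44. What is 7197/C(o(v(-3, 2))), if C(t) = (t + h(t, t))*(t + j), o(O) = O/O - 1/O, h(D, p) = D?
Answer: -4798/29 ≈ -165.45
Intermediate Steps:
o(O) = 1 - 1/O
C(t) = 2*t*(-44 + t) (C(t) = (t + t)*(t - 44) = (2*t)*(-44 + t) = 2*t*(-44 + t))
7197/C(o(v(-3, 2))) = 7197/((2*((-1 + 2)/2)*(-44 + (-1 + 2)/2))) = 7197/((2*((1/2)*1)*(-44 + (1/2)*1))) = 7197/((2*(1/2)*(-44 + 1/2))) = 7197/((2*(1/2)*(-87/2))) = 7197/(-87/2) = 7197*(-2/87) = -4798/29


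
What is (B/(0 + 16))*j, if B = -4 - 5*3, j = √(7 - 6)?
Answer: -19/16 ≈ -1.1875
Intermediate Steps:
j = 1 (j = √1 = 1)
B = -19 (B = -4 - 1*15 = -4 - 15 = -19)
(B/(0 + 16))*j = -19/(0 + 16)*1 = -19/16*1 = -19/16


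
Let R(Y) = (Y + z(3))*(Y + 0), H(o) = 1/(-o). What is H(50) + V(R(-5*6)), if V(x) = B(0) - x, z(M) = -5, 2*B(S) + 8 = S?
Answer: -52701/50 ≈ -1054.0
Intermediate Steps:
B(S) = -4 + S/2
H(o) = -1/o
R(Y) = Y*(-5 + Y) (R(Y) = (Y - 5)*(Y + 0) = (-5 + Y)*Y = Y*(-5 + Y))
V(x) = -4 - x (V(x) = (-4 + (1/2)*0) - x = (-4 + 0) - x = -4 - x)
H(50) + V(R(-5*6)) = -1/50 + (-4 - (-5*6)*(-5 - 5*6)) = -1*1/50 + (-4 - (-30)*(-5 - 30)) = -1/50 + (-4 - (-30)*(-35)) = -1/50 + (-4 - 1*1050) = -1/50 + (-4 - 1050) = -1/50 - 1054 = -52701/50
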